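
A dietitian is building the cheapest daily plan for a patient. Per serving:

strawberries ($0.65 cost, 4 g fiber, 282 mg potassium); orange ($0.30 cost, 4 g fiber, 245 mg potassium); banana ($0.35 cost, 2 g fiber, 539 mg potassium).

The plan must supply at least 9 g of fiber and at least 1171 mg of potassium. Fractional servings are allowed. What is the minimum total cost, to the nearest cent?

$0.97

strawberries only: max(9/4, 1171/282) = 4.152 servings → $2.70.
orange only: max(9/4, 1171/245) = 4.78 servings → $1.43.
banana only: max(9/2, 1171/539) = 4.5 servings → $1.57.
strawberries + orange: intersection lies outside the first quadrant.
strawberries + banana with both tight: 1.576 servings and 1.348 servings → $1.50.
orange + banana with both tight: 1.506 servings and 1.488 servings → $0.97.
Cheapest feasible corner: $0.97.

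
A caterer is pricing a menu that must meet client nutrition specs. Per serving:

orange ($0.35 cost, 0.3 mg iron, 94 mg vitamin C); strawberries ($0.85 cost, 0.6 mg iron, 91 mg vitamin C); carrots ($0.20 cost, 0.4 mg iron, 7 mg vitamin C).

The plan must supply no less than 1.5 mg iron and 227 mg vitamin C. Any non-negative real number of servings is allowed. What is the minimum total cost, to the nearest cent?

Compare the cost at each extreme point of the feasible region.
orange only: max(1.5/0.3, 227/94) = 5 servings → $1.75.
strawberries only: max(1.5/0.6, 227/91) = 2.5 servings → $2.12.
carrots only: max(1.5/0.4, 227/7) = 32.43 servings → $6.49.
orange + strawberries with both targets exact would need a negative amount; discard.
orange + carrots with both tight: 2.262 servings and 2.054 servings → $1.20.
strawberries + carrots with both tight: 2.494 servings and 0.009317 servings → $2.12.
The minimum over all feasible corners is $1.20.

$1.20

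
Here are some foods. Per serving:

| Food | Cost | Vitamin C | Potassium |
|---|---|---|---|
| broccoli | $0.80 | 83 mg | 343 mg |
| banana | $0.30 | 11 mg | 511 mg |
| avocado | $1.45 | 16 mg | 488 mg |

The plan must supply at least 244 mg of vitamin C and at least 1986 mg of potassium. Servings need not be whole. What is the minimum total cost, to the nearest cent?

A basic optimal solution has at most two foods positive. Try each food alone and each pair with both targets met exactly.
broccoli only: max(244/83, 1986/343) = 5.79 servings → $4.63.
banana only: max(244/11, 1986/511) = 22.18 servings → $6.65.
avocado only: max(244/16, 1986/488) = 15.25 servings → $22.11.
broccoli + banana with both tight: 2.661 servings and 2.1 servings → $2.76.
broccoli + avocado with both tight: 2.493 servings and 2.317 servings → $5.35.
banana + avocado: intersection lies outside the first quadrant.
Cheapest feasible corner: $2.76.

$2.76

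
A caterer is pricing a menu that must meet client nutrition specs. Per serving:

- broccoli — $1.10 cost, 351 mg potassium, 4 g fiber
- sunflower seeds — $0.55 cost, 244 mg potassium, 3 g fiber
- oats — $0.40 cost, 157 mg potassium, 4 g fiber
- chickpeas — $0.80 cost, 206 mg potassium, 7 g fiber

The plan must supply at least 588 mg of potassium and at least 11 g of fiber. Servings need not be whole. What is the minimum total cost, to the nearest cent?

This is a tiny linear program; its minimum lies at a vertex of the feasible set. List the vertices and price them.
broccoli only: max(588/351, 11/4) = 2.75 servings → $3.02.
sunflower seeds only: max(588/244, 11/3) = 3.667 servings → $2.02.
oats only: max(588/157, 11/4) = 3.745 servings → $1.50.
chickpeas only: max(588/206, 11/7) = 2.854 servings → $2.28.
broccoli + sunflower seeds: intersection lies outside the first quadrant.
broccoli + oats with both tight: 0.8054 servings and 1.945 servings → $1.66.
broccoli + chickpeas with both tight: 1.133 servings and 0.9241 servings → $1.99.
sunflower seeds + oats with both tight: 1.238 servings and 1.822 servings → $1.41.
sunflower seeds + chickpeas with both tight: 1.697 servings and 0.844 servings → $1.61.
oats + chickpeas with both targets exact would need a negative amount; discard.
So the least-cost plan costs $1.41.

$1.41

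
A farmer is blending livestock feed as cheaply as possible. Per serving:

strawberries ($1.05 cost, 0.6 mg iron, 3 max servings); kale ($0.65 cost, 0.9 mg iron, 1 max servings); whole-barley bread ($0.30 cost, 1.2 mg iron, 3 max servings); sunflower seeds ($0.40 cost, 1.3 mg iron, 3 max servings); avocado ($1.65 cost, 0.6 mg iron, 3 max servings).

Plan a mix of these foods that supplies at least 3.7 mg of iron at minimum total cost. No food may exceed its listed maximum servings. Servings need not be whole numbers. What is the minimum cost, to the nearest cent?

$0.93

Cost per mg of iron: whole-barley bread $0.2500, sunflower seeds $0.3077, kale $0.7222, strawberries $1.7500, avocado $2.7500.
Take 3 servings of whole-barley bread: +3.6 mg iron for $0.90 (total $0.90, still need 0.1 mg).
Take 0.07692 servings of sunflower seeds: +0.1 mg iron for $0.03 (total $0.93, still need 0.0 mg).
Filling from the cheapest source first is optimal under one linear minimum: $0.93.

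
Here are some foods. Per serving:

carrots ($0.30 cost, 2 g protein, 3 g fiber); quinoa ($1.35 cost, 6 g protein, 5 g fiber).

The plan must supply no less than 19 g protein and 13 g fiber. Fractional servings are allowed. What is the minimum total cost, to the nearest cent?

At the optimum either one food covers both requirements or two foods hit both targets exactly; no other combination can be cheaper.
carrots only: max(19/2, 13/3) = 9.5 servings → $2.85.
quinoa only: max(19/6, 13/5) = 3.167 servings → $4.28.
carrots + quinoa: intersection lies outside the first quadrant.
So the least-cost plan costs $2.85.

$2.85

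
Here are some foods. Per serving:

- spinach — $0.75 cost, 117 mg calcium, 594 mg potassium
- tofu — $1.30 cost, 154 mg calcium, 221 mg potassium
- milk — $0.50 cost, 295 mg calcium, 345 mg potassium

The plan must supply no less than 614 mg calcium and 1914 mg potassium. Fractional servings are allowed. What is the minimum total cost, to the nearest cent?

$2.48

spinach only: max(614/117, 1914/594) = 5.248 servings → $3.94.
tofu only: max(614/154, 1914/221) = 8.661 servings → $11.26.
milk only: max(614/295, 1914/345) = 5.548 servings → $2.77.
spinach + tofu with both tight: 2.424 servings and 2.145 servings → $4.61.
spinach + milk with both tight: 2.616 servings and 1.044 servings → $2.48.
tofu + milk: the both-tight solution has a negative serving — not a feasible corner.
Cheapest feasible corner: $2.48.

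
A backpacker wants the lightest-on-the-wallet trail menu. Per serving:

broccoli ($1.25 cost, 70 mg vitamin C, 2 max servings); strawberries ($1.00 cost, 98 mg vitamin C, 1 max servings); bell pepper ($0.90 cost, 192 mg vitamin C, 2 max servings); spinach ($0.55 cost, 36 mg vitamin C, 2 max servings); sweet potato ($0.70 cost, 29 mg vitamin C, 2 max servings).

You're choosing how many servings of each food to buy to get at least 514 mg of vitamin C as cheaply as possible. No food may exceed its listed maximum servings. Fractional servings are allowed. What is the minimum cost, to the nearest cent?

Cost per mg of vitamin C: bell pepper $0.0047, strawberries $0.0102, spinach $0.0153, broccoli $0.0179, sweet potato $0.0241.
Take 2 servings of bell pepper: +384.0 mg vitamin C for $1.80 (total $1.80, still need 130.0 mg).
Take 1 serving of strawberries: +98.0 mg vitamin C for $1.00 (total $2.80, still need 32.0 mg).
Take 0.8889 servings of spinach: +32.0 mg vitamin C for $0.49 (total $3.29, still need 0.0 mg).
Filling from the cheapest source first is optimal under one linear minimum: $3.29.

$3.29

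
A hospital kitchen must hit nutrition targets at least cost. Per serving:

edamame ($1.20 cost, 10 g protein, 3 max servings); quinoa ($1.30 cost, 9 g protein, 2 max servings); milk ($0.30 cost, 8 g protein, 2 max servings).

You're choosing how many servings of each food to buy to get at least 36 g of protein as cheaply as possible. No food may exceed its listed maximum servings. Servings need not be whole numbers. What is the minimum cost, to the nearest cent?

$3.00

Cost per g of protein: milk $0.0375, edamame $0.1200, quinoa $0.1444.
Take 2 servings of milk: +16.0 g protein for $0.60 (total $0.60, still need 20.0 g).
Take 2 servings of edamame: +20.0 g protein for $2.40 (total $3.00, still need 0.0 g).
Greedy by cheapest-per-g is optimal for a single linear constraint, so the minimum cost is $3.00.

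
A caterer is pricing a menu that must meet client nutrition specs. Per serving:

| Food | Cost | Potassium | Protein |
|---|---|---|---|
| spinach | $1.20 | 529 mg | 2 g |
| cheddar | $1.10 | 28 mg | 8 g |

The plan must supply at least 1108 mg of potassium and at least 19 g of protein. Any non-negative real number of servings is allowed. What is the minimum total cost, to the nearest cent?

$4.46

spinach only: max(1108/529, 19/2) = 9.5 servings → $11.40.
cheddar only: max(1108/28, 19/8) = 39.57 servings → $43.53.
spinach + cheddar with both tight: 1.995 servings and 1.876 servings → $4.46.
The minimum over all feasible corners is $4.46.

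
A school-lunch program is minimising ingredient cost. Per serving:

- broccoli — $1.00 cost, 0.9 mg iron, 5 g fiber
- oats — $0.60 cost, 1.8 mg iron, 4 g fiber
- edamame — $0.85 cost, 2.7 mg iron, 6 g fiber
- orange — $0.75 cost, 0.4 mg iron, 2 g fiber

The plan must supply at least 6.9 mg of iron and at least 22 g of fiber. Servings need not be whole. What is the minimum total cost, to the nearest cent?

$3.12

Check every corner: each single food scaled to meet both minima, and each pair solved so both constraints bind.
broccoli only: max(6.9/0.9, 22/5) = 7.667 servings → $7.67.
oats only: max(6.9/1.8, 22/4) = 5.5 servings → $3.30.
edamame only: max(6.9/2.7, 22/6) = 3.667 servings → $3.12.
orange only: max(6.9/0.4, 22/2) = 17.25 servings → $12.94.
broccoli + oats with both tight: 2.222 servings and 2.722 servings → $3.86.
broccoli + edamame with both tight: 2.222 servings and 1.815 servings → $3.76.
broccoli + orange with both targets exact would need a negative amount; discard.
oats + edamame (both tight): parallel constraints — no distinct corner.
oats + orange with both tight: 2.5 servings and 6 servings → $6.00.
edamame + orange with both tight: 1.667 servings and 6 servings → $5.92.
The minimum over all feasible corners is $3.12.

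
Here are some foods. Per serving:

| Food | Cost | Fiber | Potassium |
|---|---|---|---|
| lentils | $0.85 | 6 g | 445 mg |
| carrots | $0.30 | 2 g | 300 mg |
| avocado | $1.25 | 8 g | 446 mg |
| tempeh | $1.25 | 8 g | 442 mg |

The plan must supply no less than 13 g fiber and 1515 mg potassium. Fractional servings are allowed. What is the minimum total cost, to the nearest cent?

Compare the cost at each extreme point of the feasible region.
lentils only: max(13/6, 1515/445) = 3.404 servings → $2.89.
carrots only: max(13/2, 1515/300) = 6.5 servings → $1.95.
avocado only: max(13/8, 1515/446) = 3.397 servings → $4.25.
tempeh only: max(13/8, 1515/442) = 3.428 servings → $4.28.
lentils + carrots with both tight: 0.956 servings and 3.632 servings → $1.90.
lentils + avocado: the both-tight solution has a negative serving — not a feasible corner.
lentils + tempeh with both targets exact would need a negative amount; discard.
carrots + avocado with both tight: 4.192 servings and 0.5769 servings → $1.98.
carrots + tempeh with both tight: 4.204 servings and 0.5739 servings → $1.98.
avocado + tempeh: intersection lies outside the first quadrant.
The minimum over all feasible corners is $1.90.

$1.90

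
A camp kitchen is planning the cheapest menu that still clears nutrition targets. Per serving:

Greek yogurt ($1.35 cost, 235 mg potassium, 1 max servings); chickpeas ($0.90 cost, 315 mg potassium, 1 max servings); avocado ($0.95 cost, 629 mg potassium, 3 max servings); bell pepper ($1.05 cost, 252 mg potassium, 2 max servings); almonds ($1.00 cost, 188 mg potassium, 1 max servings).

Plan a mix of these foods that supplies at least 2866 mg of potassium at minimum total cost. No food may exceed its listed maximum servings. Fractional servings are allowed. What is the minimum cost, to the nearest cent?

Cost per mg of potassium: avocado $0.0015, chickpeas $0.0029, bell pepper $0.0042, almonds $0.0053, Greek yogurt $0.0057.
Take 3 servings of avocado: +1887.0 mg potassium for $2.85 (total $2.85, still need 979.0 mg).
Take 1 serving of chickpeas: +315.0 mg potassium for $0.90 (total $3.75, still need 664.0 mg).
Take 2 servings of bell pepper: +504.0 mg potassium for $2.10 (total $5.85, still need 160.0 mg).
Take 0.8511 servings of almonds: +160.0 mg potassium for $0.85 (total $6.70, still need 0.0 mg).
Filling from the cheapest source first is optimal under one linear minimum: $6.70.

$6.70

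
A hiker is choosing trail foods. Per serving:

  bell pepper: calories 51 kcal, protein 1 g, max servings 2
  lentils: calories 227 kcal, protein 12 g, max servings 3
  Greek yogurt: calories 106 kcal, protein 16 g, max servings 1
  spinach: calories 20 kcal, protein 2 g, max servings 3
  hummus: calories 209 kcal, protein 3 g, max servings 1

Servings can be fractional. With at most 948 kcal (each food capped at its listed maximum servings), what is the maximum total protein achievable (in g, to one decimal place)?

60.0 g

Protein per kcal: Greek yogurt 0.1509, spinach 0.1, lentils 0.05286, bell pepper 0.01961, hummus 0.01435.
Take 1 serving of Greek yogurt: uses 106 kcal, +16.0 g protein (running total 16.0 g).
Take 3 servings of spinach: uses 60 kcal, +6.0 g protein (running total 22.0 g).
Take 3 servings of lentils: uses 681 kcal, +36.0 g protein (running total 58.0 g).
Take 1.98 servings of bell pepper: uses 101 kcal, +2.0 g protein (running total 60.0 g).
Greedy by best ratio exhausts the calories allowance optimally: 60.0 g.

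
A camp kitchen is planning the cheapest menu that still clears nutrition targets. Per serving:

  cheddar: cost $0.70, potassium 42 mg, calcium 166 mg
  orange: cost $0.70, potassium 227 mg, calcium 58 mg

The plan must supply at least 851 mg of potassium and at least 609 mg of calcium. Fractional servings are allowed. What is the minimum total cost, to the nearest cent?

Check every corner: each single food scaled to meet both minima, and each pair solved so both constraints bind.
cheddar only: max(851/42, 609/166) = 20.26 servings → $14.18.
orange only: max(851/227, 609/58) = 10.5 servings → $7.35.
cheddar + orange with both tight: 2.522 servings and 3.282 servings → $4.06.
So the least-cost plan costs $4.06.

$4.06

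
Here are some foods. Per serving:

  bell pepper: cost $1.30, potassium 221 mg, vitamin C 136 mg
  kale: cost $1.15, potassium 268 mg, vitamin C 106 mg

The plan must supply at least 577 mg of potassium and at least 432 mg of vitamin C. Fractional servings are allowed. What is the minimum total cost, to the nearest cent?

Two binding constraints pin down two serving amounts, so the optimal mix uses at most two foods. The candidates are each food alone (scaled to the tighter of potassium/vitamin C) and each pair with both constraints tight.
bell pepper only: max(577/221, 432/136) = 3.176 servings → $4.13.
kale only: max(577/268, 432/106) = 4.075 servings → $4.69.
bell pepper + kale with both targets exact would need a negative amount; discard.
The minimum over all feasible corners is $4.13.

$4.13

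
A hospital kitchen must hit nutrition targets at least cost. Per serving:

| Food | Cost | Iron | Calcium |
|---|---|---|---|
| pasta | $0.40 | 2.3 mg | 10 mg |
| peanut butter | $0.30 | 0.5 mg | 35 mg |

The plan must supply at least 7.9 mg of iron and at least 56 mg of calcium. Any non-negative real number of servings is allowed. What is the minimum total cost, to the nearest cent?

$1.51

Check every corner: each single food scaled to meet both minima, and each pair solved so both constraints bind.
pasta only: max(7.9/2.3, 56/10) = 5.6 servings → $2.24.
peanut butter only: max(7.9/0.5, 56/35) = 15.8 servings → $4.74.
pasta + peanut butter with both tight: 3.291 servings and 0.6596 servings → $1.51.
So the least-cost plan costs $1.51.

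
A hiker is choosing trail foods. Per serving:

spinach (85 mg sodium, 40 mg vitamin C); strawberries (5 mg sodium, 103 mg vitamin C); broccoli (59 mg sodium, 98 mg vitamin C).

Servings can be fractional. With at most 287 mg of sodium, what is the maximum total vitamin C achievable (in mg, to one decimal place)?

5912.2 mg

Vitamin C per mg sodium: strawberries 20.6, broccoli 1.661, spinach 0.4706.
With no serving limits, spend the whole sodium allowance on strawberries: 287 mg / 5 mg × 103 mg = 5912.2 mg.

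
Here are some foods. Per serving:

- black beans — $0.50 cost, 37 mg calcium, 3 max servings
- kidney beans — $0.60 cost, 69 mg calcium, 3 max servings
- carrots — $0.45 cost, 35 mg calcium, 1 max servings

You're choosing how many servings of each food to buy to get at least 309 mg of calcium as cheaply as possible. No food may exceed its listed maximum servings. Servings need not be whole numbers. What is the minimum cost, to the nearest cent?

$3.16

Cost per mg of calcium: kidney beans $0.0087, carrots $0.0129, black beans $0.0135.
Take 3 servings of kidney beans: +207.0 mg calcium for $1.80 (total $1.80, still need 102.0 mg).
Take 1 serving of carrots: +35.0 mg calcium for $0.45 (total $2.25, still need 67.0 mg).
Take 1.811 servings of black beans: +67.0 mg calcium for $0.91 (total $3.16, still need 0.0 mg).
Filling from the cheapest source first is optimal under one linear minimum: $3.16.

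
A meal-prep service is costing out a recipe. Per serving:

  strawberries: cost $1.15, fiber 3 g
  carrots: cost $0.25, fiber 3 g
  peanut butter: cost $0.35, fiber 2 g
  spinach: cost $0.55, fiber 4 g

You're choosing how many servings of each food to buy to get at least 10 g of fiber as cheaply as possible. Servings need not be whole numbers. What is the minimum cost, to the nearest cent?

$0.83

Cost per g of fiber: carrots $0.0833, spinach $0.1375, peanut butter $0.1750, strawberries $0.3833.
With no serving limits, use only carrots: 10 g / 3 g = 3.333 servings × $0.25 = $0.83.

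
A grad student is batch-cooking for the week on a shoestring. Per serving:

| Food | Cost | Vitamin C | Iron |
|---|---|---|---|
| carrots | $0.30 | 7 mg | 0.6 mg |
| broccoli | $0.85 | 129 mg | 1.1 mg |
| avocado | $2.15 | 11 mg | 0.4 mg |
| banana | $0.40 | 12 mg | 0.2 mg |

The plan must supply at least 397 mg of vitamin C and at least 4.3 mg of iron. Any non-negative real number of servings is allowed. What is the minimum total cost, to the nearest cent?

At the optimum either one food covers both requirements or two foods hit both targets exactly; no other combination can be cheaper.
carrots only: max(397/7, 4.3/0.6) = 56.71 servings → $17.01.
broccoli only: max(397/129, 4.3/1.1) = 3.909 servings → $3.32.
avocado only: max(397/11, 4.3/0.4) = 36.09 servings → $77.60.
banana only: max(397/12, 4.3/0.2) = 33.08 servings → $13.23.
carrots + broccoli with both tight: 1.693 servings and 2.986 servings → $3.05.
carrots + avocado with both targets exact would need a negative amount; discard.
carrots + banana: the both-tight solution has a negative serving — not a feasible corner.
broccoli + avocado with both tight: 2.823 servings and 2.987 servings → $8.82.
broccoli + banana with both tight: 2.206 servings and 9.365 servings → $5.62.
avocado + banana with both targets exact would need a negative amount; discard.
Cheapest feasible corner: $3.05.

$3.05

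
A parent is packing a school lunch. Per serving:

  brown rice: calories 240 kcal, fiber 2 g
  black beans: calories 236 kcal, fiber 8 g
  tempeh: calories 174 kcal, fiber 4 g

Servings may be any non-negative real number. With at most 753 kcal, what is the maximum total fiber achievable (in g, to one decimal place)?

Fiber per kcal: black beans 0.0339, tempeh 0.02299, brown rice 0.008333.
With no serving limits, spend the whole calories allowance on black beans: 753 kcal / 236 kcal × 8 g = 25.5 g.

25.5 g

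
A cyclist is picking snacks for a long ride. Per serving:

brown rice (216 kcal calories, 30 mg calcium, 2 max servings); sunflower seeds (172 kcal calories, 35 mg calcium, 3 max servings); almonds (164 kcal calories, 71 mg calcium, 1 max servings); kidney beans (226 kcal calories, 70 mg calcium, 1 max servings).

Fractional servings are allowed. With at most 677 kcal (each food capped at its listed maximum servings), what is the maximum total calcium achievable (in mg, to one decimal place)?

199.4 mg

Calcium per kcal: almonds 0.4329, kidney beans 0.3097, sunflower seeds 0.2035, brown rice 0.1389.
Take 1 serving of almonds: uses 164 kcal, +71.0 mg calcium (running total 71.0 mg).
Take 1 serving of kidney beans: uses 226 kcal, +70.0 mg calcium (running total 141.0 mg).
Take 1.669 servings of sunflower seeds: uses 287 kcal, +58.4 mg calcium (running total 199.4 mg).
Greedy by best ratio exhausts the calories allowance optimally: 199.4 mg.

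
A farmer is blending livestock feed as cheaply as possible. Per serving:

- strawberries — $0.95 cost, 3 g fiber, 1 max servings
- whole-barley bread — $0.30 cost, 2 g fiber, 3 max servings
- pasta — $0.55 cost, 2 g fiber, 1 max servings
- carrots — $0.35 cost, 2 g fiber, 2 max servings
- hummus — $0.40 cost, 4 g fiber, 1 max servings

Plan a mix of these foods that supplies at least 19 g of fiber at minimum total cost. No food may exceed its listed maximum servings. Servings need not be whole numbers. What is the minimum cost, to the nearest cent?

Cost per g of fiber: hummus $0.1000, whole-barley bread $0.1500, carrots $0.1750, pasta $0.2750, strawberries $0.3167.
Take 1 serving of hummus: +4.0 g fiber for $0.40 (total $0.40, still need 15.0 g).
Take 3 servings of whole-barley bread: +6.0 g fiber for $0.90 (total $1.30, still need 9.0 g).
Take 2 servings of carrots: +4.0 g fiber for $0.70 (total $2.00, still need 5.0 g).
Take 1 serving of pasta: +2.0 g fiber for $0.55 (total $2.55, still need 3.0 g).
Take 1 serving of strawberries: +3.0 g fiber for $0.95 (total $3.50, still need 0.0 g).
Filling from the cheapest source first is optimal under one linear minimum: $3.50.

$3.50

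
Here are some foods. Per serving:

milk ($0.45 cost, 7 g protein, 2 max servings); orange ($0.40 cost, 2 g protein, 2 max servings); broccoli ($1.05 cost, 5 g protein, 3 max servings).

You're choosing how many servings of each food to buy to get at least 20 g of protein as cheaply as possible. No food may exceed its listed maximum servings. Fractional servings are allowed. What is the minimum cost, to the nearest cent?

$2.12

Cost per g of protein: milk $0.0643, orange $0.2000, broccoli $0.2100.
Take 2 servings of milk: +14.0 g protein for $0.90 (total $0.90, still need 6.0 g).
Take 2 servings of orange: +4.0 g protein for $0.80 (total $1.70, still need 2.0 g).
Take 0.4 servings of broccoli: +2.0 g protein for $0.42 (total $2.12, still need 0.0 g).
Greedy by cheapest-per-g is optimal for a single linear constraint, so the minimum cost is $2.12.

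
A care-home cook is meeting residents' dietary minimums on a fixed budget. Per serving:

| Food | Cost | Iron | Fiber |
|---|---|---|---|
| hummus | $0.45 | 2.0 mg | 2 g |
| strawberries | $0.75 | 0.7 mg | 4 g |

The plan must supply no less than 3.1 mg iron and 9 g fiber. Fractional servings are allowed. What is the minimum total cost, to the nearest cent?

$1.76

Compare the cost at each extreme point of the feasible region.
hummus only: max(3.1/2.0, 9/2) = 4.5 servings → $2.02.
strawberries only: max(3.1/0.7, 9/4) = 4.429 servings → $3.32.
hummus + strawberries with both tight: 0.9242 servings and 1.788 servings → $1.76.
Cheapest feasible corner: $1.76.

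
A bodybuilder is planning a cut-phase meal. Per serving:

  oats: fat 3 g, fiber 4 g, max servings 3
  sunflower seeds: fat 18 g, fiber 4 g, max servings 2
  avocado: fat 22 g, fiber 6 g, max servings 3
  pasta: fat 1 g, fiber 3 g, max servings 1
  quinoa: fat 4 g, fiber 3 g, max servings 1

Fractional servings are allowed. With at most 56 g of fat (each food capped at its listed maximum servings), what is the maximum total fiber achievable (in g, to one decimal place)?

29.5 g

Fiber per g fat: pasta 3, oats 1.333, quinoa 0.75, avocado 0.2727, sunflower seeds 0.2222.
Take 1 serving of pasta: uses 1 g fat, +3.0 g fiber (running total 3.0 g).
Take 3 servings of oats: uses 9 g fat, +12.0 g fiber (running total 15.0 g).
Take 1 serving of quinoa: uses 4 g fat, +3.0 g fiber (running total 18.0 g).
Take 1.909 servings of avocado: uses 42 g fat, +11.5 g fiber (running total 29.5 g).
Filling greedily by fiber-per-g fat is optimal for one linear limit, giving 29.5 g.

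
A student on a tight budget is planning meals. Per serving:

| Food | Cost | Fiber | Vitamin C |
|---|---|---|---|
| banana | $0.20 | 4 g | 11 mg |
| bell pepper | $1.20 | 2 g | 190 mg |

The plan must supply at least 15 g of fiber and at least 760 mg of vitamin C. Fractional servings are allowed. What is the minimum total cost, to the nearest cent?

$5.04

banana only: max(15/4, 760/11) = 69.09 servings → $13.82.
bell pepper only: max(15/2, 760/190) = 7.5 servings → $9.00.
banana + bell pepper with both tight: 1.802 servings and 3.896 servings → $5.04.
So the least-cost plan costs $5.04.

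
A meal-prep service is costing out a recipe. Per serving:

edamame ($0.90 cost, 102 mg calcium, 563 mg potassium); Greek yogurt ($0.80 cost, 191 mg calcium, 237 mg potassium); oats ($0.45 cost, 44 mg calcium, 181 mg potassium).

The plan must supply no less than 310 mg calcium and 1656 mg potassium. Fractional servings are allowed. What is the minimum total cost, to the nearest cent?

An LP optimum is at a vertex; with two nutrient constraints at most two foods are used. Check each candidate.
edamame only: max(310/102, 1656/563) = 3.039 servings → $2.74.
Greek yogurt only: max(310/191, 1656/237) = 6.987 servings → $5.59.
oats only: max(310/44, 1656/181) = 9.149 servings → $4.12.
edamame + Greek yogurt with both tight: 2.913 servings and 0.0674 servings → $2.68.
edamame + oats with both tight: 2.655 servings and 0.8903 servings → $2.79.
Greek yogurt + oats with both targets exact would need a negative amount; discard.
So the least-cost plan costs $2.68.

$2.68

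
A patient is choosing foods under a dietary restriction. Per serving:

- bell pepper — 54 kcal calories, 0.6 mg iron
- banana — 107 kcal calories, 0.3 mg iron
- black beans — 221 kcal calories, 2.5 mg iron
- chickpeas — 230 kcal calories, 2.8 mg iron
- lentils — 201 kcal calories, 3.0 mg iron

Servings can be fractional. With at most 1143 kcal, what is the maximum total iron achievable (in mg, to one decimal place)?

17.1 mg

Iron per kcal: lentils 0.01493, chickpeas 0.01217, black beans 0.01131, bell pepper 0.01111, banana 0.002804.
With no serving limits, spend the whole calories allowance on lentils: 1143 kcal / 201 kcal × 3.0 mg = 17.1 mg.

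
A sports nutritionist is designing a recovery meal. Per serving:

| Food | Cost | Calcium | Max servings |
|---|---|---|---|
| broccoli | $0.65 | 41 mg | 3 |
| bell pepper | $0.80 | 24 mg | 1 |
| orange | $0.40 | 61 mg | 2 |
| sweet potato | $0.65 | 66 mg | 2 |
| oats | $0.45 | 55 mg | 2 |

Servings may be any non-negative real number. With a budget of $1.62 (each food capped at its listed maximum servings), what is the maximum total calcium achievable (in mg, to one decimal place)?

Calcium per dollar: orange 152.5, oats 122.2, sweet potato 101.5, broccoli 63.08, bell pepper 30.
Take 2 servings of orange: spends $0.80, +122.0 mg calcium (running total 122.0 mg).
Take 1.822 servings of oats: spends $0.82, +100.2 mg calcium (running total 222.2 mg).
Greedy by best ratio exhausts the cost allowance optimally: 222.2 mg.

222.2 mg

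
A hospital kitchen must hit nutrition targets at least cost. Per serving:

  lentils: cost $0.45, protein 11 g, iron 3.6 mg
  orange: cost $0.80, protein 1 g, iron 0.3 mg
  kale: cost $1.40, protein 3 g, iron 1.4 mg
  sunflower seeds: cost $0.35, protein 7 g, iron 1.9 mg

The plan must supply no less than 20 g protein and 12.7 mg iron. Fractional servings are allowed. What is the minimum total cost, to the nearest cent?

For a min-cost LP with two ≥-constraints, a basic feasible solution has at most two positive variables.
lentils only: max(20/11, 12.7/3.6) = 3.528 servings → $1.59.
orange only: max(20/1, 12.7/0.3) = 42.33 servings → $33.87.
kale only: max(20/3, 12.7/1.4) = 9.071 servings → $12.70.
sunflower seeds only: max(20/7, 12.7/1.9) = 6.684 servings → $2.34.
lentils + orange: intersection lies outside the first quadrant.
lentils + kale: the both-tight solution has a negative serving — not a feasible corner.
lentils + sunflower seeds with both targets exact would need a negative amount; discard.
orange + kale: the both-tight solution has a negative serving — not a feasible corner.
orange + sunflower seeds with both targets exact would need a negative amount; discard.
kale + sunflower seeds: the both-tight solution has a negative serving — not a feasible corner.
So the least-cost plan costs $1.59.

$1.59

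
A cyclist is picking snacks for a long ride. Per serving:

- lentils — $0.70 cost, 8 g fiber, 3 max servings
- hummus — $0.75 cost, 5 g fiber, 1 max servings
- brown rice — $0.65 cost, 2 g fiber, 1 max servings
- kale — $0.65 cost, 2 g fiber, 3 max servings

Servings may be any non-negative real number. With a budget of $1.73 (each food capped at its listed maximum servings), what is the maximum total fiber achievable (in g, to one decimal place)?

19.8 g

Fiber per dollar: lentils 11.43, hummus 6.667, brown rice 3.077, kale 3.077.
Take 2.471 servings of lentils: spends $1.73, +19.8 g fiber (running total 19.8 g).
Filling greedily by fiber-per-dollar is optimal for one linear limit, giving 19.8 g.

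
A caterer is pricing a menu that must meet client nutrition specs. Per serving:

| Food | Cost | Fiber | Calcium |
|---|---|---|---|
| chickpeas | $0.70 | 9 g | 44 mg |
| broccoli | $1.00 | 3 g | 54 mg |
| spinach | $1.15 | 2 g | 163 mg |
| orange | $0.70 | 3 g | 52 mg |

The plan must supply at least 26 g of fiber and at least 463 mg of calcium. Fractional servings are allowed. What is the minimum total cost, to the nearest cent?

Two binding constraints pin down two serving amounts, so the optimal mix uses at most two foods. The candidates are each food alone (scaled to the tighter of fiber/calcium) and each pair with both constraints tight.
chickpeas only: max(26/9, 463/44) = 10.52 servings → $7.37.
broccoli only: max(26/3, 463/54) = 8.667 servings → $8.67.
spinach only: max(26/2, 463/163) = 13 servings → $14.95.
orange only: max(26/3, 463/52) = 8.904 servings → $6.23.
chickpeas + broccoli with both tight: 0.04237 servings and 8.54 servings → $8.57.
chickpeas + spinach with both tight: 2.402 servings and 2.192 servings → $4.20.
chickpeas + orange with both targets exact would need a negative amount; discard.
broccoli + spinach: the both-tight solution has a negative serving — not a feasible corner.
broccoli + orange with both tight: 6.167 servings and 2.5 servings → $7.92.
spinach + orange with both tight: 0.0961 servings and 8.603 servings → $6.13.
So the least-cost plan costs $4.20.

$4.20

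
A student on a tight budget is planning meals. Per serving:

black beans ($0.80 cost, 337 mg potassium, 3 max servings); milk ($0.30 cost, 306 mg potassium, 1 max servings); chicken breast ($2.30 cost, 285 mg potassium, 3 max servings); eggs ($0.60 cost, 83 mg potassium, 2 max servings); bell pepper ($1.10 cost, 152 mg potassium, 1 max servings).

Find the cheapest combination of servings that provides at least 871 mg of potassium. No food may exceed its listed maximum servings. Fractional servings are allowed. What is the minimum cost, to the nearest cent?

Cost per mg of potassium: milk $0.0010, black beans $0.0024, eggs $0.0072, bell pepper $0.0072, chicken breast $0.0081.
Take 1 serving of milk: +306.0 mg potassium for $0.30 (total $0.30, still need 565.0 mg).
Take 1.677 servings of black beans: +565.0 mg potassium for $1.34 (total $1.64, still need 0.0 mg).
Filling from the cheapest source first is optimal under one linear minimum: $1.64.

$1.64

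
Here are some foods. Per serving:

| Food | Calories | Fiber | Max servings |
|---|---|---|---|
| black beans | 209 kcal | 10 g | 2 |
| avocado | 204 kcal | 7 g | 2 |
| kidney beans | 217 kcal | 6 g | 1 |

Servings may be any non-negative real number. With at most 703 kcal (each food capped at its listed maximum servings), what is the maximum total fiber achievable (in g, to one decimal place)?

29.8 g

Fiber per kcal: black beans 0.04785, avocado 0.03431, kidney beans 0.02765.
Take 2 servings of black beans: uses 418 kcal, +20.0 g fiber (running total 20.0 g).
Take 1.397 servings of avocado: uses 285 kcal, +9.8 g fiber (running total 29.8 g).
Greedy by best ratio exhausts the calories allowance optimally: 29.8 g.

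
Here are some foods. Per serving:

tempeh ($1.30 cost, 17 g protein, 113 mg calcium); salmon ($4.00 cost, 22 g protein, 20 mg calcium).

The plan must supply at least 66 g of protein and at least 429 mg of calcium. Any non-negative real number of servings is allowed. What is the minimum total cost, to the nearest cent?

$5.05

Minimising a linear cost over {protein ≥ 66, calcium ≥ 429, servings ≥ 0} — the optimum is at a vertex, using one or two foods.
tempeh only: max(66/17, 429/113) = 3.882 servings → $5.05.
salmon only: max(66/22, 429/20) = 21.45 servings → $85.80.
tempeh + salmon with both tight: 3.783 servings and 0.07689 servings → $5.23.
The minimum over all feasible corners is $5.05.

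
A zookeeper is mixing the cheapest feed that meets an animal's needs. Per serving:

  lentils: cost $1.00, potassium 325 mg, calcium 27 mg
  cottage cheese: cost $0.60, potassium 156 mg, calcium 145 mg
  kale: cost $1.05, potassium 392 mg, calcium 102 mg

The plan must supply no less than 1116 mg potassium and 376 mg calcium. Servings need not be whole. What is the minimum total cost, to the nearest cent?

$3.14

Two binding constraints pin down two serving amounts, so the optimal mix uses at most two foods. The candidates are each food alone (scaled to the tighter of potassium/calcium) and each pair with both constraints tight.
lentils only: max(1116/325, 376/27) = 13.93 servings → $13.93.
cottage cheese only: max(1116/156, 376/145) = 7.154 servings → $4.29.
kale only: max(1116/392, 376/102) = 3.686 servings → $3.87.
lentils + cottage cheese with both tight: 2.404 servings and 2.145 servings → $3.69.
lentils + kale: the both-tight solution has a negative serving — not a feasible corner.
cottage cheese + kale with both tight: 0.82 servings and 2.521 servings → $3.14.
So the least-cost plan costs $3.14.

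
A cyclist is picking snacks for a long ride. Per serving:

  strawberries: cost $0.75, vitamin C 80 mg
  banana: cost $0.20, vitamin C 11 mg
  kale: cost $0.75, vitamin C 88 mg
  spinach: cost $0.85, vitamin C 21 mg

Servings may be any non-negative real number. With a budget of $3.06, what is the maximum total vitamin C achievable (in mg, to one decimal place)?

359.0 mg

Vitamin C per dollar: kale 117.3, strawberries 106.7, banana 55, spinach 24.71.
With no serving limits, spend the whole cost allowance on kale: $3.06 / $0.75 × 88 mg = 359.0 mg.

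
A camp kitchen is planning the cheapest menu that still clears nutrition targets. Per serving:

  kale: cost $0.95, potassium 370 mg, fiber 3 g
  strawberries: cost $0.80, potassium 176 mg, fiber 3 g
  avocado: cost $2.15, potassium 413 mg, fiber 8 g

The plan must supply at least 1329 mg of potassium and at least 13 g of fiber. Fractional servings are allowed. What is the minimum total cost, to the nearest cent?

$3.90

Two binding constraints pin down two serving amounts, so the optimal mix uses at most two foods. The candidates are each food alone (scaled to the tighter of potassium/fiber) and each pair with both constraints tight.
kale only: max(1329/370, 13/3) = 4.333 servings → $4.12.
strawberries only: max(1329/176, 13/3) = 7.551 servings → $6.04.
avocado only: max(1329/413, 13/8) = 3.218 servings → $6.92.
kale + strawberries with both tight: 2.919 servings and 1.414 servings → $3.90.
kale + avocado with both tight: 3.058 servings and 0.4782 servings → $3.93.
strawberries + avocado: the both-tight solution has a negative serving — not a feasible corner.
The minimum over all feasible corners is $3.90.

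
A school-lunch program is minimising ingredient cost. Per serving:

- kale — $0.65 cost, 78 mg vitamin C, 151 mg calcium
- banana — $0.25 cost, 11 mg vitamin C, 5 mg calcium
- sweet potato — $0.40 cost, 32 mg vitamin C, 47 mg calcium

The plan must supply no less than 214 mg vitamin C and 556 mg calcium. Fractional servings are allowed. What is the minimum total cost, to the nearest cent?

$2.39

A basic optimal solution has at most two foods positive. Try each food alone and each pair with both targets met exactly.
kale only: max(214/78, 556/151) = 3.682 servings → $2.39.
banana only: max(214/11, 556/5) = 111.2 servings → $27.80.
sweet potato only: max(214/32, 556/47) = 11.83 servings → $4.73.
kale + banana: intersection lies outside the first quadrant.
kale + sweet potato with both targets exact would need a negative amount; discard.
banana + sweet potato: the both-tight solution has a negative serving — not a feasible corner.
So the least-cost plan costs $2.39.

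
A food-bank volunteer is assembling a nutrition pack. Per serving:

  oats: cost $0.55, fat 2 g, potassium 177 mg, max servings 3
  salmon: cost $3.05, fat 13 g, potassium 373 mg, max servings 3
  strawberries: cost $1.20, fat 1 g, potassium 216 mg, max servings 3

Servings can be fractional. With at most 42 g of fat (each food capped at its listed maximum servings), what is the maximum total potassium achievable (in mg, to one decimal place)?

Potassium per g fat: strawberries 216, oats 88.5, salmon 28.69.
Take 3 servings of strawberries: uses 3 g fat, +648.0 mg potassium (running total 648.0 mg).
Take 3 servings of oats: uses 6 g fat, +531.0 mg potassium (running total 1179.0 mg).
Take 2.538 servings of salmon: uses 33 g fat, +946.8 mg potassium (running total 2125.8 mg).
Greedy by best ratio exhausts the fat allowance optimally: 2125.8 mg.

2125.8 mg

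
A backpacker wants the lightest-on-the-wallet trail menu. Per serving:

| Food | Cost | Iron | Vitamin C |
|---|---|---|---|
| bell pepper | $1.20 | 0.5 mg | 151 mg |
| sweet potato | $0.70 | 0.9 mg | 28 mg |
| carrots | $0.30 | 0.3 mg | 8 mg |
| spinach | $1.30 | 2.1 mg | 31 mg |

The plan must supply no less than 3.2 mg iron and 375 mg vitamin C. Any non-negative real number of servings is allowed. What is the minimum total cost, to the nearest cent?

$4.01

Compare the cost at each extreme point of the feasible region.
bell pepper only: max(3.2/0.5, 375/151) = 6.4 servings → $7.68.
sweet potato only: max(3.2/0.9, 375/28) = 13.39 servings → $9.38.
carrots only: max(3.2/0.3, 375/8) = 46.88 servings → $14.06.
spinach only: max(3.2/2.1, 375/31) = 12.1 servings → $15.73.
bell pepper + sweet potato with both tight: 2.034 servings and 2.426 servings → $4.14.
bell pepper + carrots with both tight: 2.104 servings and 7.16 servings → $4.67.
bell pepper + spinach with both tight: 2.282 servings and 0.9804 servings → $4.01.
sweet potato + carrots: the both-tight solution has a negative serving — not a feasible corner.
sweet potato + spinach: intersection lies outside the first quadrant.
carrots + spinach: intersection lies outside the first quadrant.
So the least-cost plan costs $4.01.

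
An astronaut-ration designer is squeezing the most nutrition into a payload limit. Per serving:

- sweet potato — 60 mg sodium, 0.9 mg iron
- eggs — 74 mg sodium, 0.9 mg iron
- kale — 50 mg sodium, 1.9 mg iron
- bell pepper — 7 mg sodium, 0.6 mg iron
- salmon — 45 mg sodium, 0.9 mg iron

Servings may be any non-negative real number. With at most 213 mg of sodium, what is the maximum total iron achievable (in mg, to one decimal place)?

Iron per mg sodium: bell pepper 0.08571, kale 0.038, salmon 0.02, sweet potato 0.015, eggs 0.01216.
With no serving limits, spend the whole sodium allowance on bell pepper: 213 mg / 7 mg × 0.6 mg = 18.3 mg.

18.3 mg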